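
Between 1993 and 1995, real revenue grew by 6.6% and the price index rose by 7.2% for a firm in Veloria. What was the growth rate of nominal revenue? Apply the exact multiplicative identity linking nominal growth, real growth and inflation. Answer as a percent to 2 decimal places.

(1 + g_nom) = (1 + g_real)(1 + π) = 1.0660 × 1.0720 = 1.14275.

14.28%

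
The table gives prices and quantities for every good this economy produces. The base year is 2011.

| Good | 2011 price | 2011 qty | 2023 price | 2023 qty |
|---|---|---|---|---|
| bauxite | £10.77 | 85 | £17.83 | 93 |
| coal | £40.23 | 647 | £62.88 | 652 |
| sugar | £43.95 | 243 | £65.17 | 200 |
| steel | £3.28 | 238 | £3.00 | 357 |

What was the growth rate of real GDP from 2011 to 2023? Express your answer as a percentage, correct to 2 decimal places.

-3.16%

Real GDP 2011 = Nominal GDP 2011 = 10.77·85 + 40.23·647 + 43.95·243 + 3.28·238 = 38404.75.
Real GDP 2023 (at 2011 prices) = 10.77·93 + 40.23·652 + 43.95·200 + 3.28·357 = 37192.53.
Real growth = 37192.53/38404.75 − 1 = -0.0316.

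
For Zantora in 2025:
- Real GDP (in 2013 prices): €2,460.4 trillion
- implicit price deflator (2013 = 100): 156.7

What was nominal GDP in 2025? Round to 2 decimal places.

€3,855.45 trillion

Nominal GDP = Real × (implicit price deflator/100) = 2460.4 × 1.567 = 3855.45.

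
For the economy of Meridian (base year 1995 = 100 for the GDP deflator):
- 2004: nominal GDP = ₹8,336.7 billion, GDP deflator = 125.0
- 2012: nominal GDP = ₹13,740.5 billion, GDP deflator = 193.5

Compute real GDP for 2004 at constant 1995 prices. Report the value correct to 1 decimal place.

₹6,669.4 billion

Real GDP = Nominal / (GDP deflator/100) = 8336.7 / 1.250 = 6669.36.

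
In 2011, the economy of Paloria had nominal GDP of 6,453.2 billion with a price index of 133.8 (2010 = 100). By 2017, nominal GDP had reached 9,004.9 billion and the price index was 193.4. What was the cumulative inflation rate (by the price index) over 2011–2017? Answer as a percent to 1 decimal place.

Price-level change = 193.4 / 133.8 − 1 = 0.4454.

44.5%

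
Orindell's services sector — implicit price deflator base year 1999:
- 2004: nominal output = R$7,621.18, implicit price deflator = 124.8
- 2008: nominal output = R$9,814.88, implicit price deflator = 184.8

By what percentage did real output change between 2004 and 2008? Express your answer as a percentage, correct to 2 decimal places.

-13.03%

Deflate each year: 2004 → 7621.18/1.248 = 6106.71; 2008 → 9814.88/1.848 = 5311.08.
So real output changed by 5311.08/6106.71 − 1 = -0.1303, i.e. -13.03%.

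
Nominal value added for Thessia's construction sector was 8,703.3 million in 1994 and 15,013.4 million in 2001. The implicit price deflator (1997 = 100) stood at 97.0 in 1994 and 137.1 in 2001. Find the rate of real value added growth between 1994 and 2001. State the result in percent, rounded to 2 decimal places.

22.05%

Deflate each year: 1994 → 8703.3/0.970 = 8972.47; 2001 → 15013.4/1.371 = 10950.69.
So real value added changed by 10950.69/8972.47 − 1 = 0.2205, i.e. 22.05%.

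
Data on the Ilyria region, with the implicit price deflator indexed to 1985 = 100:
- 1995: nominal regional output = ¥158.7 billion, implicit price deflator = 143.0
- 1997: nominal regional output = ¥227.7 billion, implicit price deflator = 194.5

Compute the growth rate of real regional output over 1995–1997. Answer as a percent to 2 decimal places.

Real regional output 1995 = 158.7 / 1.430 = 110.98.
Real regional output 1997 = 227.7 / 1.945 = 117.07.
Real growth = 117.07 / 110.98 − 1 = 0.0549.

5.49%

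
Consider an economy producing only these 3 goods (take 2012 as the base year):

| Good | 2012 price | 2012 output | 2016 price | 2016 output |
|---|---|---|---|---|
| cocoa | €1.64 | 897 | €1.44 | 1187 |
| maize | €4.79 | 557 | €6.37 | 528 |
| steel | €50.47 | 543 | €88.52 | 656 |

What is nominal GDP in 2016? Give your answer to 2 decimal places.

€63141.76

Nominal GDP 2016 = Σ (p_2016 × q_2016) = 1.44·1187 + 6.37·528 + 88.52·656 = 63141.76.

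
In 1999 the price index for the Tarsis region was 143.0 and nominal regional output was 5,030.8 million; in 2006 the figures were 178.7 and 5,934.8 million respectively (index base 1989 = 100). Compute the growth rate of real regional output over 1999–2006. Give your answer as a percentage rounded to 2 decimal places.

Real regional output 1999 = 5030.8 / 1.430 = 3518.04.
Real regional output 2006 = 5934.8 / 1.787 = 3321.10.
Real growth = 3321.10 / 3518.04 − 1 = -0.0560.

-5.60%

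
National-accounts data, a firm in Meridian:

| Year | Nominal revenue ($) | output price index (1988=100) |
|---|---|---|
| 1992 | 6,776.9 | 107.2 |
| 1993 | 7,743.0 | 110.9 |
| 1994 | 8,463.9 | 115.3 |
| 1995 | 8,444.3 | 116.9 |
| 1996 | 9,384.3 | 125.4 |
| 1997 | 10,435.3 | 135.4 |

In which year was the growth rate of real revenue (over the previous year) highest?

1993

1993: real = 7743.0/1.109 = 6981.97; growth vs 1992 (6321.74) = 10.44%.
1994: real = 8463.9/1.153 = 7340.76; growth vs 1993 (6981.97) = 5.14%.
1995: real = 8444.3/1.169 = 7223.52; growth vs 1994 (7340.76) = -1.60%.
1996: real = 9384.3/1.254 = 7483.49; growth vs 1995 (7223.52) = 3.60%.
1997: real = 10435.3/1.354 = 7707.02; growth vs 1996 (7483.49) = 2.99%.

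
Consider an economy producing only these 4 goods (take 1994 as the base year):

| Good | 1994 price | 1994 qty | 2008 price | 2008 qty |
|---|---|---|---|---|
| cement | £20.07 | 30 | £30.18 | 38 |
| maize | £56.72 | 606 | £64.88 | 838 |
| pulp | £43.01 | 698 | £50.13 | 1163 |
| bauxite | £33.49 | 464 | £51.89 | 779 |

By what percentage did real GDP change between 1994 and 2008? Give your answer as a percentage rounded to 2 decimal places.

Real GDP 1994 = Nominal GDP 1994 = 20.07·30 + 56.72·606 + 43.01·698 + 33.49·464 = 80534.76.
Real GDP 2008 (at 1994 prices) = 20.07·38 + 56.72·838 + 43.01·1163 + 33.49·779 = 124403.36.
Real growth = 124403.36/80534.76 − 1 = 0.5447.

54.47%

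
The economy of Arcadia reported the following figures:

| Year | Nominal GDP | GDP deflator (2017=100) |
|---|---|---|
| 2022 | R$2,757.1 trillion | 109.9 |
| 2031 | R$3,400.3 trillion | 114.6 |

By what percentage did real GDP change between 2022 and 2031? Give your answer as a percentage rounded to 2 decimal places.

18.27%

Deflate each year: 2022 → 2757.1/1.099 = 2508.74; 2031 → 3400.3/1.146 = 2967.10.
So real GDP changed by 2967.10/2508.74 − 1 = 0.1827, i.e. 18.27%.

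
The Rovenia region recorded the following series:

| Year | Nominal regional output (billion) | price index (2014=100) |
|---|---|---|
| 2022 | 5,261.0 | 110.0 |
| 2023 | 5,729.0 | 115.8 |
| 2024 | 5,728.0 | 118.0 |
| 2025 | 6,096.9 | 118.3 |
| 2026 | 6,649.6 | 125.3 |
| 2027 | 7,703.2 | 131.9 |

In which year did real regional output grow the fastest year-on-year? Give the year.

2023: real = 5729.0/1.158 = 4947.32; growth vs 2022 (4782.73) = 3.44%.
2024: real = 5728.0/1.180 = 4854.24; growth vs 2023 (4947.32) = -1.88%.
2025: real = 6096.9/1.183 = 5153.76; growth vs 2024 (4854.24) = 6.17%.
2026: real = 6649.6/1.253 = 5306.94; growth vs 2025 (5153.76) = 2.97%.
2027: real = 7703.2/1.319 = 5840.18; growth vs 2026 (5306.94) = 10.05%.

2027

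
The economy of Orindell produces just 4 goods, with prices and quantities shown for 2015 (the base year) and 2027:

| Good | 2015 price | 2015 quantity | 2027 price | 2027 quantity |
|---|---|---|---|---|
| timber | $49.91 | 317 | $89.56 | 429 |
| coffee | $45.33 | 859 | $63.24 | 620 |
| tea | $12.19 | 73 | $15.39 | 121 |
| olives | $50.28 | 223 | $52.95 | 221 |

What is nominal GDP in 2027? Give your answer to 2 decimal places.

$91194.18

Nominal GDP 2027 = Σ (p_2027 × q_2027) = 89.56·429 + 63.24·620 + 15.39·121 + 52.95·221 = 91194.18.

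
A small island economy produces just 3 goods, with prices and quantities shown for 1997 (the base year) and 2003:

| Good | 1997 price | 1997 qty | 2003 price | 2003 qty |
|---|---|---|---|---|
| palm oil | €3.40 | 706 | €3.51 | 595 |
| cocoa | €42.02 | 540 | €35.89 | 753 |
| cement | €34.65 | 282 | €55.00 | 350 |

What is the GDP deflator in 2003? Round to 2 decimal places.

105.62

Nominal GDP 2003 = 3.51·595 + 35.89·753 + 55.00·350 = 48363.62.
Real GDP 2003 (at 1997 prices) = 3.40·595 + 42.02·753 + 34.65·350 = 45791.56.
Deflator = Nominal/Real × 100 = 48363.62/45791.56 × 100 = 105.617.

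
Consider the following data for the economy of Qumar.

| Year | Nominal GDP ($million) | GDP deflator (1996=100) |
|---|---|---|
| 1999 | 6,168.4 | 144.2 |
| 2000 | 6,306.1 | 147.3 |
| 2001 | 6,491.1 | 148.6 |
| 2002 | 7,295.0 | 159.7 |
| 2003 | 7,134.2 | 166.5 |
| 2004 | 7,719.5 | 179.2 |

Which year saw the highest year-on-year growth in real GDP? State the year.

2000: real = 6306.1/1.473 = 4281.13; growth vs 1999 (4277.67) = 0.08%.
2001: real = 6491.1/1.486 = 4368.17; growth vs 2000 (4281.13) = 2.03%.
2002: real = 7295.0/1.597 = 4567.94; growth vs 2001 (4368.17) = 4.57%.
2003: real = 7134.2/1.665 = 4284.80; growth vs 2002 (4567.94) = -6.20%.
2004: real = 7719.5/1.792 = 4307.76; growth vs 2003 (4284.80) = 0.54%.

2002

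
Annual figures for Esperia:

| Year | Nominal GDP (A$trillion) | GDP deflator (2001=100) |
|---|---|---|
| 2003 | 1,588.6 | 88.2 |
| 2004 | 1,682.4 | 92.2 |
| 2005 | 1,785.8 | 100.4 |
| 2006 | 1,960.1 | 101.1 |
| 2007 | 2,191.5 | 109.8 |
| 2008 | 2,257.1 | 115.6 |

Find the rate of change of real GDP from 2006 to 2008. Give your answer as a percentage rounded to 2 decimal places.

0.71%

Real GDP 2006 = 1960.1/1.011 = 1938.77.
Real GDP 2008 = 2257.1/1.156 = 1952.51.
Change = 1952.51/1938.77 − 1 = 0.0071.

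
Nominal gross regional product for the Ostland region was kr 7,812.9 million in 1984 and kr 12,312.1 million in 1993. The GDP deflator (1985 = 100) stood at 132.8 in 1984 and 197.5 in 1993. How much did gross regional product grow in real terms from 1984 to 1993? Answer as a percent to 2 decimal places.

5.96%

Real gross regional product 1984 = 7812.9 / 1.328 = 5883.21.
Real gross regional product 1993 = 12312.1 / 1.975 = 6233.97.
Real growth = 6233.97 / 5883.21 − 1 = 0.0596.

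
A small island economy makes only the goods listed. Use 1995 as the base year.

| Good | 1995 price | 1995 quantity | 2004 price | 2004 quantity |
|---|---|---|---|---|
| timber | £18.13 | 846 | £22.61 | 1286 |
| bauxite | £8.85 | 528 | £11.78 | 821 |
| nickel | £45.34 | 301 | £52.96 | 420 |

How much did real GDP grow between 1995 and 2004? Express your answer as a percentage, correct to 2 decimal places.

Real GDP 1995 = Nominal GDP 1995 = 18.13·846 + 8.85·528 + 45.34·301 = 33658.12.
Real GDP 2004 (at 1995 prices) = 18.13·1286 + 8.85·821 + 45.34·420 = 49623.83.
Real growth = 49623.83/33658.12 − 1 = 0.4743.

47.43%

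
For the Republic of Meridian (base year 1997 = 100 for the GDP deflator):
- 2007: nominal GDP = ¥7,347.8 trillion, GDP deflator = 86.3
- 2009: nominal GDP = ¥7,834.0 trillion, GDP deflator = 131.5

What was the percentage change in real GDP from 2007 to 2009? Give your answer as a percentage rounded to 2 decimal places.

-30.03%

Deflate each year: 2007 → 7347.8/0.863 = 8514.25; 2009 → 7834.0/1.315 = 5957.41.
So real GDP changed by 5957.41/8514.25 − 1 = -0.3003, i.e. -30.03%.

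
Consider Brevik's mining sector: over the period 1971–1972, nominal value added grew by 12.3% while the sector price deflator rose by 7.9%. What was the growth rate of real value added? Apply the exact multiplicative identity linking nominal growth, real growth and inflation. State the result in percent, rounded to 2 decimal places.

(1 + g_nom) = (1 + g_real)(1 + π), so g_real = 1.1230 / 1.0790 − 1 = 0.04078.

4.08%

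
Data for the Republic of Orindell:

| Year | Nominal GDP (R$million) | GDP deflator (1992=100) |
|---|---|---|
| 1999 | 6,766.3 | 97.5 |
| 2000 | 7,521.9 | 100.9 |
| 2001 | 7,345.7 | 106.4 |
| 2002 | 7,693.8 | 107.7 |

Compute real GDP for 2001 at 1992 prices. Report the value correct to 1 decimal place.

Real GDP 2001 = 7345.7 / 1.064 = 6903.85.

R$6,903.9 million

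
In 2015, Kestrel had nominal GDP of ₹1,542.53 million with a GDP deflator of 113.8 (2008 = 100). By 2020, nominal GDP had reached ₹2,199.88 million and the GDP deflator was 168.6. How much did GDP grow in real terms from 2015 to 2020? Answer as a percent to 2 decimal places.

-3.74%

Deflate each year: 2015 → 1542.53/1.138 = 1355.47; 2020 → 2199.88/1.686 = 1304.79.
So real GDP changed by 1304.79/1355.47 − 1 = -0.0374, i.e. -3.74%.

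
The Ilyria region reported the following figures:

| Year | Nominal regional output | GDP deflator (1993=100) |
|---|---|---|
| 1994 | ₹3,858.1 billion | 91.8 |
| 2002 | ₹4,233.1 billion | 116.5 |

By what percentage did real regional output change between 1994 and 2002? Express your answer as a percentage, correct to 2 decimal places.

Real regional output 1994 = 3858.1 / 0.918 = 4202.72.
Real regional output 2002 = 4233.1 / 1.165 = 3633.56.
Real growth = 3633.56 / 4202.72 − 1 = -0.1354.

-13.54%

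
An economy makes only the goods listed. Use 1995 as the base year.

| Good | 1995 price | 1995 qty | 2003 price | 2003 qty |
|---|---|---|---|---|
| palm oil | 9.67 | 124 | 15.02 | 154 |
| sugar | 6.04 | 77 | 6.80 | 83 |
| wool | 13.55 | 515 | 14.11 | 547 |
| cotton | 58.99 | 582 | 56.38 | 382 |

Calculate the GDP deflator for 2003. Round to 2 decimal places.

Nominal GDP 2003 = 15.02·154 + 6.80·83 + 14.11·547 + 56.38·382 = 32132.81.
Real GDP 2003 (at 1995 prices) = 9.67·154 + 6.04·83 + 13.55·547 + 58.99·382 = 31936.53.
Deflator = Nominal/Real × 100 = 32132.81/31936.53 × 100 = 100.615.

100.61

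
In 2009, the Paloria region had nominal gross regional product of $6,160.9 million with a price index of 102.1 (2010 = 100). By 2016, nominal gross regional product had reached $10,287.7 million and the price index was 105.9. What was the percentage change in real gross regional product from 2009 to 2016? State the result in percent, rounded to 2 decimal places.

60.99%

Real gross regional product 2009 = 6160.9 / 1.021 = 6034.18.
Real gross regional product 2016 = 10287.7 / 1.059 = 9714.54.
Real growth = 9714.54 / 6034.18 − 1 = 0.6099.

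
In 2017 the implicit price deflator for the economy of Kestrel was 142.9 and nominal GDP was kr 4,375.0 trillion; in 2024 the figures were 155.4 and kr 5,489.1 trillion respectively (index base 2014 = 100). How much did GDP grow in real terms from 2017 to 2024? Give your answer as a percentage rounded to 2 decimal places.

15.37%

Deflate each year: 2017 → 4375.0/1.429 = 3061.58; 2024 → 5489.1/1.554 = 3532.24.
So real GDP changed by 3532.24/3061.58 − 1 = 0.1537, i.e. 15.37%.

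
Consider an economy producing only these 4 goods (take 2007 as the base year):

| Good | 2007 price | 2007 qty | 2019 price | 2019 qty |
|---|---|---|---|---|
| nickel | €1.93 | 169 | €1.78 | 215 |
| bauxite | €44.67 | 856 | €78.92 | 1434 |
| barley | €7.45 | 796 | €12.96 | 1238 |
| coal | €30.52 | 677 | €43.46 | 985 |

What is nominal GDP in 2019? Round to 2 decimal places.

€172406.56

Nominal GDP 2019 = Σ (p_2019 × q_2019) = 1.78·215 + 78.92·1434 + 12.96·1238 + 43.46·985 = 172406.56.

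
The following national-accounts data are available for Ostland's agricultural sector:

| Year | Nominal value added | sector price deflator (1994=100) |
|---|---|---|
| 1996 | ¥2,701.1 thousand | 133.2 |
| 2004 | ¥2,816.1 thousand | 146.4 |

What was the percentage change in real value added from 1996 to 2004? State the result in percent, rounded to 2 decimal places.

-5.14%

Deflate each year: 1996 → 2701.1/1.332 = 2027.85; 2004 → 2816.1/1.464 = 1923.57.
So real value added changed by 1923.57/2027.85 − 1 = -0.0514, i.e. -5.14%.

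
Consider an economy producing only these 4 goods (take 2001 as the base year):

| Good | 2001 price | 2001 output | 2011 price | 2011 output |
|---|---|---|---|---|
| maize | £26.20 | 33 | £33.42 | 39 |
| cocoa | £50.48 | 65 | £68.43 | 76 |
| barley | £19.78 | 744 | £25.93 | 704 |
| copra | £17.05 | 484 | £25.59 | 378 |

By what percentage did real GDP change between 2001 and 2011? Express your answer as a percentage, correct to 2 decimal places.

-6.96%

Real GDP 2001 = Nominal GDP 2001 = 26.20·33 + 50.48·65 + 19.78·744 + 17.05·484 = 27114.32.
Real GDP 2011 (at 2001 prices) = 26.20·39 + 50.48·76 + 19.78·704 + 17.05·378 = 25228.30.
Real growth = 25228.30/27114.32 − 1 = -0.0696.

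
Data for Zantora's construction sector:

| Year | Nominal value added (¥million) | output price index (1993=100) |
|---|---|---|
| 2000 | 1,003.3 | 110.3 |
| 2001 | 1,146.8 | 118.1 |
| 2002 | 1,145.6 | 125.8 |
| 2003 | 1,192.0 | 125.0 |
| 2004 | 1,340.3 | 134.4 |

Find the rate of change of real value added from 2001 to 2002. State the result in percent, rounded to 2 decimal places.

Real value added 2001 = 1146.8/1.181 = 971.04.
Real value added 2002 = 1145.6/1.258 = 910.65.
Change = 910.65/971.04 − 1 = -0.0622.

-6.22%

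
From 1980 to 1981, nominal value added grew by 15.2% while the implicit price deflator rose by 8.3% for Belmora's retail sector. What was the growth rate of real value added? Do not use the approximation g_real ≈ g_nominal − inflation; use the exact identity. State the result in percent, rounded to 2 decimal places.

6.37%

(1 + g_nom) = (1 + g_real)(1 + π), so g_real = 1.1520 / 1.0830 − 1 = 0.06371.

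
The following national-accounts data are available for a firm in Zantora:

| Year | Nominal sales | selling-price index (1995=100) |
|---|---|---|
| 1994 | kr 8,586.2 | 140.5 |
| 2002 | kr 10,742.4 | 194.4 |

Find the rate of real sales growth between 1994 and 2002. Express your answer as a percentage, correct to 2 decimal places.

-9.58%

Real sales 1994 = 8586.2 / 1.405 = 6111.17.
Real sales 2002 = 10742.4 / 1.944 = 5525.93.
Real growth = 5525.93 / 6111.17 − 1 = -0.0958.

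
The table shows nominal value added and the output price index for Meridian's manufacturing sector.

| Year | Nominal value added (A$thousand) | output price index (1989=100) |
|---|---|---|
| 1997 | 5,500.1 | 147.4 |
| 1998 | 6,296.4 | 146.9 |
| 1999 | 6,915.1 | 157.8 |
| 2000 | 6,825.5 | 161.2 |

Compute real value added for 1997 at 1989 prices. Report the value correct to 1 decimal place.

A$3,731.4 thousand

Real value added 1997 = 5500.1 / 1.474 = 3731.41.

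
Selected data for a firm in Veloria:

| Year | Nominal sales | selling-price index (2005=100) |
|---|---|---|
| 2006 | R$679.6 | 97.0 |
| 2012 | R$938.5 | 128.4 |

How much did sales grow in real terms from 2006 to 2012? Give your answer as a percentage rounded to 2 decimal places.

4.32%

Real sales 2006 = 679.6 / 0.970 = 700.62.
Real sales 2012 = 938.5 / 1.284 = 730.92.
Real growth = 730.92 / 700.62 − 1 = 0.0432.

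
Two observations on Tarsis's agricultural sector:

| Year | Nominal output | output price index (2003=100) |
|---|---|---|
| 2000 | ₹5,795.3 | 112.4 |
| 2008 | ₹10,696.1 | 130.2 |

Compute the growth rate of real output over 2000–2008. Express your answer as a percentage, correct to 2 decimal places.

Real output 2000 = 5795.3 / 1.124 = 5155.96.
Real output 2008 = 10696.1 / 1.302 = 8215.13.
Real growth = 8215.13 / 5155.96 − 1 = 0.5933.

59.33%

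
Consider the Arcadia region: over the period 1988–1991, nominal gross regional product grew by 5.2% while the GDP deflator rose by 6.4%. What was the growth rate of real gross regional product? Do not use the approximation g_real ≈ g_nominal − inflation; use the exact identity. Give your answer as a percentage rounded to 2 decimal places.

(1 + g_nom) = (1 + g_real)(1 + π), so g_real = 1.0520 / 1.0640 − 1 = -0.01128.

-1.13%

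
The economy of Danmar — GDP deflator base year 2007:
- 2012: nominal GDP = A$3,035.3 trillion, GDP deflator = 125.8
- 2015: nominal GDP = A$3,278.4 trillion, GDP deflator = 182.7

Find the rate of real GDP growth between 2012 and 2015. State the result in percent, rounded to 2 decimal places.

-25.63%

Real GDP 2012 = 3035.3 / 1.258 = 2412.80.
Real GDP 2015 = 3278.4 / 1.827 = 1794.42.
Real growth = 1794.42 / 2412.80 − 1 = -0.2563.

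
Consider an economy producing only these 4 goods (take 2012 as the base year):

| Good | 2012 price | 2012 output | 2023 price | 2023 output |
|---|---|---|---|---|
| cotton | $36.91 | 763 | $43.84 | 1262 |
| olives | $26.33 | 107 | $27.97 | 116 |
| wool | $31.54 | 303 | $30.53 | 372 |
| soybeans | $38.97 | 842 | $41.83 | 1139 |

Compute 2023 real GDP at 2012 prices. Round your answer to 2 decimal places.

Real GDP 2023 = Σ (p_2012 × q_2023) = 36.91·1262 + 26.33·116 + 31.54·372 + 38.97·1139 = 105754.41.

$105754.41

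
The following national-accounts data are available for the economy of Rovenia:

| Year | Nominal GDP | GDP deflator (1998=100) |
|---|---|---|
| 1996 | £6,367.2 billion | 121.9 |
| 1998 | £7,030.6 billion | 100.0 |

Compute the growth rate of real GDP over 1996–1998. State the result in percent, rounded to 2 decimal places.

Deflate each year: 1996 → 6367.2/1.219 = 5223.30; 1998 → 7030.6/1.000 = 7030.60.
So real GDP changed by 7030.60/5223.30 − 1 = 0.3460, i.e. 34.60%.

34.60%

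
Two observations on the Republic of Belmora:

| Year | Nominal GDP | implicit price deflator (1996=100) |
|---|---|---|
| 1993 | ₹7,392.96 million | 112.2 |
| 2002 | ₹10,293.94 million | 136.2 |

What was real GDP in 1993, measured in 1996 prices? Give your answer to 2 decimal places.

Real GDP = Nominal / (implicit price deflator/100) = 7392.96 / 1.122 = 6589.09.

₹6,589.09 million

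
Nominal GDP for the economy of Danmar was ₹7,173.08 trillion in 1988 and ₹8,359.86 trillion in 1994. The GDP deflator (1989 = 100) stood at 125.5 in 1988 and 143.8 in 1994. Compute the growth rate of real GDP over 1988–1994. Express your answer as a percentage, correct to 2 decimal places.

Deflate each year: 1988 → 7173.08/1.255 = 5715.60; 1994 → 8359.86/1.438 = 5813.53.
So real GDP changed by 5813.53/5715.60 − 1 = 0.0171, i.e. 1.71%.

1.71%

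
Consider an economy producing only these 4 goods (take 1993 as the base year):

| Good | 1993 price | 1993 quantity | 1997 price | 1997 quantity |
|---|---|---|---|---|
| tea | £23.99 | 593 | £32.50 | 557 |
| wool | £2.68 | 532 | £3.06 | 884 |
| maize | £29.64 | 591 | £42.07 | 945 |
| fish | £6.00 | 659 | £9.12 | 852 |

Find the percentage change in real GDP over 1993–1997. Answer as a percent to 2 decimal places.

31.60%

Real GDP 1993 = Nominal GDP 1993 = 23.99·593 + 2.68·532 + 29.64·591 + 6.00·659 = 37123.07.
Real GDP 1997 (at 1993 prices) = 23.99·557 + 2.68·884 + 29.64·945 + 6.00·852 = 48853.35.
Real growth = 48853.35/37123.07 − 1 = 0.3160.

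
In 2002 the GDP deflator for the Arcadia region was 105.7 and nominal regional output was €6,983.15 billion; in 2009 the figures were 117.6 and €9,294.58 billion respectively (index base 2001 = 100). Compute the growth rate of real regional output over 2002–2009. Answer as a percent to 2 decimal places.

Real regional output 2002 = 6983.15 / 1.057 = 6606.58.
Real regional output 2009 = 9294.58 / 1.176 = 7903.55.
Real growth = 7903.55 / 6606.58 − 1 = 0.1963.

19.63%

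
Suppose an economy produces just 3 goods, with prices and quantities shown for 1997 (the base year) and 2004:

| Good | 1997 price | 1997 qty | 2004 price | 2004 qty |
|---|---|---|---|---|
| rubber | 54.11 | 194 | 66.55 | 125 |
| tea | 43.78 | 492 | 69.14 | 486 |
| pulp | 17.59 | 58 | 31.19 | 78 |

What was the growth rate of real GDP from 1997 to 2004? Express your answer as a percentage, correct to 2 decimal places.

-11.02%

Real GDP 1997 = Nominal GDP 1997 = 54.11·194 + 43.78·492 + 17.59·58 = 33057.32.
Real GDP 2004 (at 1997 prices) = 54.11·125 + 43.78·486 + 17.59·78 = 29412.85.
Real growth = 29412.85/33057.32 − 1 = -0.1102.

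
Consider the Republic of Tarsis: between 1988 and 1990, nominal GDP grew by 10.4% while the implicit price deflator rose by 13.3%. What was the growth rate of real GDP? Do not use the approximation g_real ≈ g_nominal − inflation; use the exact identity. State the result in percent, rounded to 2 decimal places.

-2.56%

(1 + g_nom) = (1 + g_real)(1 + π), so g_real = 1.1040 / 1.1330 − 1 = -0.02560.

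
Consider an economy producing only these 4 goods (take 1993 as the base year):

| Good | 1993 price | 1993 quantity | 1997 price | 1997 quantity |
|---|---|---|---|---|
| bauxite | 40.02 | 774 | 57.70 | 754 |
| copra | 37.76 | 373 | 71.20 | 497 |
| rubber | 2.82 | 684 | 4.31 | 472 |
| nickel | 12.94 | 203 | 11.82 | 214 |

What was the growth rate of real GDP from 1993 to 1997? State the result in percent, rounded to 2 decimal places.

6.91%

Real GDP 1993 = Nominal GDP 1993 = 40.02·774 + 37.76·373 + 2.82·684 + 12.94·203 = 49615.66.
Real GDP 1997 (at 1993 prices) = 40.02·754 + 37.76·497 + 2.82·472 + 12.94·214 = 53042.00.
Real growth = 53042.00/49615.66 − 1 = 0.0691.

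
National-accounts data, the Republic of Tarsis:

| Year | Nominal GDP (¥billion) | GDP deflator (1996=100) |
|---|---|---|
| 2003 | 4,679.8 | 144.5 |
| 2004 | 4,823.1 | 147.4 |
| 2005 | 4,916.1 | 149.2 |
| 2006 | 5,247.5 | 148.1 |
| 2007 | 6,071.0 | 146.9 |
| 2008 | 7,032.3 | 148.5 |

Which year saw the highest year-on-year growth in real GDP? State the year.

2007

2004: real = 4823.1/1.474 = 3272.12; growth vs 2003 (3238.62) = 1.03%.
2005: real = 4916.1/1.492 = 3294.97; growth vs 2004 (3272.12) = 0.70%.
2006: real = 5247.5/1.481 = 3543.21; growth vs 2005 (3294.97) = 7.53%.
2007: real = 6071.0/1.469 = 4132.74; growth vs 2006 (3543.21) = 16.64%.
2008: real = 7032.3/1.485 = 4735.56; growth vs 2007 (4132.74) = 14.59%.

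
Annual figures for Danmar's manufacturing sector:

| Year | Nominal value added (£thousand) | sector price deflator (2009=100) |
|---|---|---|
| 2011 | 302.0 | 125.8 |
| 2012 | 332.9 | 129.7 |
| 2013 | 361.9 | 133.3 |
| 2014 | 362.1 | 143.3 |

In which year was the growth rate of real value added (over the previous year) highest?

2012

2012: real = 332.9/1.297 = 256.67; growth vs 2011 (240.06) = 6.92%.
2013: real = 361.9/1.333 = 271.49; growth vs 2012 (256.67) = 5.77%.
2014: real = 362.1/1.433 = 252.69; growth vs 2013 (271.49) = -6.92%.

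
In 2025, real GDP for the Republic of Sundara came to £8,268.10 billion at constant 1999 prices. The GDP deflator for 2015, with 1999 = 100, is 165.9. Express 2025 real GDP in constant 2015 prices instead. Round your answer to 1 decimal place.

Real GDP in 2015 prices = Real GDP in 1999 prices × (P_2015/P_1999) = 8268.10 × 1.659 = 13716.78.

£13,716.8 billion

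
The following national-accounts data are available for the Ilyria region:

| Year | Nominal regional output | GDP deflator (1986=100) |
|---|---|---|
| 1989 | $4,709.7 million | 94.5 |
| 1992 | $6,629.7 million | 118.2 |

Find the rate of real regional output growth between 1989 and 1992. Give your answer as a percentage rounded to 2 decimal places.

12.54%

Real regional output 1989 = 4709.7 / 0.945 = 4983.81.
Real regional output 1992 = 6629.7 / 1.182 = 5608.88.
Real growth = 5608.88 / 4983.81 − 1 = 0.1254.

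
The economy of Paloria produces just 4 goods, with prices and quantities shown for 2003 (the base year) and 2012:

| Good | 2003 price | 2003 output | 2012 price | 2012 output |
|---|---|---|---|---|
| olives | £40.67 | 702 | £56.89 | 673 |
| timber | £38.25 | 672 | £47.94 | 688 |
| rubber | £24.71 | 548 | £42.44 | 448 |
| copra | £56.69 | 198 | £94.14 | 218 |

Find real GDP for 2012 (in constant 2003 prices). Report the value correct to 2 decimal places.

£77115.41

Real GDP 2012 = Σ (p_2003 × q_2012) = 40.67·673 + 38.25·688 + 24.71·448 + 56.69·218 = 77115.41.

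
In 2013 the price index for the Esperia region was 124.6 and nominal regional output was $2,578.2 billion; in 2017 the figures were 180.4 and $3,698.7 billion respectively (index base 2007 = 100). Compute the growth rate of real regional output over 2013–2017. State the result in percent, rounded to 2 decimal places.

-0.91%

Deflate each year: 2013 → 2578.2/1.246 = 2069.18; 2017 → 3698.7/1.804 = 2050.28.
So real regional output changed by 2050.28/2069.18 − 1 = -0.0091, i.e. -0.91%.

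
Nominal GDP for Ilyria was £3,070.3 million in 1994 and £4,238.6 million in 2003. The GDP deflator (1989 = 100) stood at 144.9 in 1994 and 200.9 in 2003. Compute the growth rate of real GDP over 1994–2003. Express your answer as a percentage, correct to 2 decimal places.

Deflate each year: 1994 → 3070.3/1.449 = 2118.91; 2003 → 4238.6/2.009 = 2109.81.
So real GDP changed by 2109.81/2118.91 − 1 = -0.0043, i.e. -0.43%.

-0.43%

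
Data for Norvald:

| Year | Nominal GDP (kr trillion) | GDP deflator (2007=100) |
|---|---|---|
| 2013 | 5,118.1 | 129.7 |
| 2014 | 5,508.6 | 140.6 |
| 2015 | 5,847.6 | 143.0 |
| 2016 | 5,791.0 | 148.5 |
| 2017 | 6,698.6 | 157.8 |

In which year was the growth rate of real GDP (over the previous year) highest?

2014: real = 5508.6/1.406 = 3917.92; growth vs 2013 (3946.11) = -0.71%.
2015: real = 5847.6/1.430 = 4089.23; growth vs 2014 (3917.92) = 4.37%.
2016: real = 5791.0/1.485 = 3899.66; growth vs 2015 (4089.23) = -4.64%.
2017: real = 6698.6/1.578 = 4244.99; growth vs 2016 (3899.66) = 8.86%.

2017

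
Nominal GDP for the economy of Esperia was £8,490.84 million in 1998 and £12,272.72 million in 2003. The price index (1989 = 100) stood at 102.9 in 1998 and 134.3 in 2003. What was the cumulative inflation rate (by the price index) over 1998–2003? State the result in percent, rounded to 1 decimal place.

Price-level change = 134.3 / 102.9 − 1 = 0.3052.

30.5%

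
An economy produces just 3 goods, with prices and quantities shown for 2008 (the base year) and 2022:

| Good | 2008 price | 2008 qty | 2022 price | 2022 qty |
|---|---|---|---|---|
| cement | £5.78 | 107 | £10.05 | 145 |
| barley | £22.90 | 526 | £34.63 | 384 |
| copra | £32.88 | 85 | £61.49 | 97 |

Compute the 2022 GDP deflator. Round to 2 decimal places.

Nominal GDP 2022 = 10.05·145 + 34.63·384 + 61.49·97 = 20719.70.
Real GDP 2022 (at 2008 prices) = 5.78·145 + 22.90·384 + 32.88·97 = 12821.06.
Deflator = Nominal/Real × 100 = 20719.70/12821.06 × 100 = 161.607.

161.61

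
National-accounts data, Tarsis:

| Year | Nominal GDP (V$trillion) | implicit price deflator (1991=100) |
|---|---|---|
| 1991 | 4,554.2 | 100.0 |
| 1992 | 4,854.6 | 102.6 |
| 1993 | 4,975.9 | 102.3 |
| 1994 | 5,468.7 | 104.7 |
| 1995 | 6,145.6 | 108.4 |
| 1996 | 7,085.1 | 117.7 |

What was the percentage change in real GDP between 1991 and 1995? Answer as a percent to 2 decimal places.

Real GDP 1991 = 4554.2/1.000 = 4554.20.
Real GDP 1995 = 6145.6/1.084 = 5669.37.
Change = 5669.37/4554.20 − 1 = 0.2449.

24.49%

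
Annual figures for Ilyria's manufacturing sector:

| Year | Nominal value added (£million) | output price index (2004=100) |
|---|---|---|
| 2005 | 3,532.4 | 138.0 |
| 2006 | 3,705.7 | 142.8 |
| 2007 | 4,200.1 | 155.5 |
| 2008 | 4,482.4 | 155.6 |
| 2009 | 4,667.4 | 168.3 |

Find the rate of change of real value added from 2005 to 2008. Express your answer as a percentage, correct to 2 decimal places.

Real value added 2005 = 3532.4/1.380 = 2559.71.
Real value added 2008 = 4482.4/1.556 = 2880.72.
Change = 2880.72/2559.71 − 1 = 0.1254.

12.54%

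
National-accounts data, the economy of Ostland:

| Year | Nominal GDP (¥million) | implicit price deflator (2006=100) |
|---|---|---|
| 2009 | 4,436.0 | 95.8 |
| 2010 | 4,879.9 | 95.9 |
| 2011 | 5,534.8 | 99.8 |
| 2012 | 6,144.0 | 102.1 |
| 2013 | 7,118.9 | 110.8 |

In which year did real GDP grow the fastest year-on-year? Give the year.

2010: real = 4879.9/0.959 = 5088.53; growth vs 2009 (4630.48) = 9.89%.
2011: real = 5534.8/0.998 = 5545.89; growth vs 2010 (5088.53) = 8.99%.
2012: real = 6144.0/1.021 = 6017.63; growth vs 2011 (5545.89) = 8.51%.
2013: real = 7118.9/1.108 = 6425.00; growth vs 2012 (6017.63) = 6.77%.

2010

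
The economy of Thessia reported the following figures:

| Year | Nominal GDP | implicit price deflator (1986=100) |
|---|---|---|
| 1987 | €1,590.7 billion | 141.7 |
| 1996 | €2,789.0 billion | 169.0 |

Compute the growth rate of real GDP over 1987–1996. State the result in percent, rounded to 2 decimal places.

Deflate each year: 1987 → 1590.7/1.417 = 1122.58; 1996 → 2789.0/1.690 = 1650.30.
So real GDP changed by 1650.30/1122.58 − 1 = 0.4701, i.e. 47.01%.

47.01%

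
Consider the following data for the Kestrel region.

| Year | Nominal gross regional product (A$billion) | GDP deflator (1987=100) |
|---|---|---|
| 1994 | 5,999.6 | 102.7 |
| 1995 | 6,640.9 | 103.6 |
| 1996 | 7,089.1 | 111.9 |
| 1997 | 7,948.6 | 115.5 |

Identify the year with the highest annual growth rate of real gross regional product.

1995: real = 6640.9/1.036 = 6410.14; growth vs 1994 (5841.87) = 9.73%.
1996: real = 7089.1/1.119 = 6335.21; growth vs 1995 (6410.14) = -1.17%.
1997: real = 7948.6/1.155 = 6881.90; growth vs 1996 (6335.21) = 8.63%.

1995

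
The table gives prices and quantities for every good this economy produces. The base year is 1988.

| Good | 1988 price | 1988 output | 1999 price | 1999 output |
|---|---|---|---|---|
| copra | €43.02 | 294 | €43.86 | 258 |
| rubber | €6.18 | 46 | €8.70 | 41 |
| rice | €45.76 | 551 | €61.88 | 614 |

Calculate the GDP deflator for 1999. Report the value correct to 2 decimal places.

125.90

Nominal GDP 1999 = 43.86·258 + 8.70·41 + 61.88·614 = 49666.90.
Real GDP 1999 (at 1988 prices) = 43.02·258 + 6.18·41 + 45.76·614 = 39449.18.
Deflator = Nominal/Real × 100 = 49666.90/39449.18 × 100 = 125.901.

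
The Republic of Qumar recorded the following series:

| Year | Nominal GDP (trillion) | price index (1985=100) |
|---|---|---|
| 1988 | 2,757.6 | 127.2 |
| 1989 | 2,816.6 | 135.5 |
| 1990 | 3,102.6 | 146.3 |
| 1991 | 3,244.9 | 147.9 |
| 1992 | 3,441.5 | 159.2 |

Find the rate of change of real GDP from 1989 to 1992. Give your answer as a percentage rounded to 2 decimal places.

4.00%

Real GDP 1989 = 2816.6/1.355 = 2078.67.
Real GDP 1992 = 3441.5/1.592 = 2161.75.
Change = 2161.75/2078.67 − 1 = 0.0400.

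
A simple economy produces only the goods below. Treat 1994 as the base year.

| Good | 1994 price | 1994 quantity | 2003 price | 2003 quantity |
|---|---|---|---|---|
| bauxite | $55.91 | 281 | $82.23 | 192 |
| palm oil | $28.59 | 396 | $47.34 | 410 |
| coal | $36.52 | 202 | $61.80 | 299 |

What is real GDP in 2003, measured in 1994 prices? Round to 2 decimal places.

$33376.10

Real GDP 2003 = Σ (p_1994 × q_2003) = 55.91·192 + 28.59·410 + 36.52·299 = 33376.10.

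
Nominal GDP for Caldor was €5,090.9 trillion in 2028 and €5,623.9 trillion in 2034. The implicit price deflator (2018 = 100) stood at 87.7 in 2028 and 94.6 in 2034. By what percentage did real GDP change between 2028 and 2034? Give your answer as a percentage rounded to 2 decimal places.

2.41%

Deflate each year: 2028 → 5090.9/0.877 = 5804.90; 2034 → 5623.9/0.946 = 5944.93.
So real GDP changed by 5944.93/5804.90 − 1 = 0.0241, i.e. 2.41%.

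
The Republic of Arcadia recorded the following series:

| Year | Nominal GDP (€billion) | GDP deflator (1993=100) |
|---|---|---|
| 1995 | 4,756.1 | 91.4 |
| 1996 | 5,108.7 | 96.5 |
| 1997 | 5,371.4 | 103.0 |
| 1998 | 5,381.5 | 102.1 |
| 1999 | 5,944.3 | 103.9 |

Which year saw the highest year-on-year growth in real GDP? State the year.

1999

1996: real = 5108.7/0.965 = 5293.99; growth vs 1995 (5203.61) = 1.74%.
1997: real = 5371.4/1.030 = 5214.95; growth vs 1996 (5293.99) = -1.49%.
1998: real = 5381.5/1.021 = 5270.81; growth vs 1997 (5214.95) = 1.07%.
1999: real = 5944.3/1.039 = 5721.17; growth vs 1998 (5270.81) = 8.54%.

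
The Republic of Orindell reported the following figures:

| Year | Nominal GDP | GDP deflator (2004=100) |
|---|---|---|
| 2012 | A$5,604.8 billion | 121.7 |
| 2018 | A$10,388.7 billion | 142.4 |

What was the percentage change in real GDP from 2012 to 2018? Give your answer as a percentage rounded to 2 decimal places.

Real GDP 2012 = 5604.8 / 1.217 = 4605.42.
Real GDP 2018 = 10388.7 / 1.424 = 7295.44.
Real growth = 7295.44 / 4605.42 − 1 = 0.5841.

58.41%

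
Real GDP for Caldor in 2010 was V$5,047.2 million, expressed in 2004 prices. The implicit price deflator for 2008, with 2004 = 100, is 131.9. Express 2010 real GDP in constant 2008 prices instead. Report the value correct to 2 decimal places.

V$6,657.26 million

Real GDP in 2008 prices = Real GDP in 2004 prices × (P_2008/P_2004) = 5047.2 × 1.319 = 6657.26.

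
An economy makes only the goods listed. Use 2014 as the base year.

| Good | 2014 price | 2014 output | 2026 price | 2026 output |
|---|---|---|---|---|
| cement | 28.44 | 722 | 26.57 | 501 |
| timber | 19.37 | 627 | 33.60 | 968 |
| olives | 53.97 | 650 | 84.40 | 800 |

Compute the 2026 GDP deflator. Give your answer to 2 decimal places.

Nominal GDP 2026 = 26.57·501 + 33.60·968 + 84.40·800 = 113356.37.
Real GDP 2026 (at 2014 prices) = 28.44·501 + 19.37·968 + 53.97·800 = 76174.60.
Deflator = Nominal/Real × 100 = 113356.37/76174.60 × 100 = 148.811.

148.81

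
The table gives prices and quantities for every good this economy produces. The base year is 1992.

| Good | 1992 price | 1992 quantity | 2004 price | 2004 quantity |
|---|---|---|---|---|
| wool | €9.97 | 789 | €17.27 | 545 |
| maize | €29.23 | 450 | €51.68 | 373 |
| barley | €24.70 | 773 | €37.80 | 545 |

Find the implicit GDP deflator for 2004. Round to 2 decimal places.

165.41

Nominal GDP 2004 = 17.27·545 + 51.68·373 + 37.80·545 = 49289.79.
Real GDP 2004 (at 1992 prices) = 9.97·545 + 29.23·373 + 24.70·545 = 29797.94.
Deflator = Nominal/Real × 100 = 49289.79/29797.94 × 100 = 165.413.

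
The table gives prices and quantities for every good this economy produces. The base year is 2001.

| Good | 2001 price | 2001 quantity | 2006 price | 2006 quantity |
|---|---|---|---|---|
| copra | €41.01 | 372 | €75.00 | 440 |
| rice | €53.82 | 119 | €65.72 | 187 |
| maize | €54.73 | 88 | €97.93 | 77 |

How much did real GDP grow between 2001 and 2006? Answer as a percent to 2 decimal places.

Real GDP 2001 = Nominal GDP 2001 = 41.01·372 + 53.82·119 + 54.73·88 = 26476.54.
Real GDP 2006 (at 2001 prices) = 41.01·440 + 53.82·187 + 54.73·77 = 32322.95.
Real growth = 32322.95/26476.54 − 1 = 0.2208.

22.08%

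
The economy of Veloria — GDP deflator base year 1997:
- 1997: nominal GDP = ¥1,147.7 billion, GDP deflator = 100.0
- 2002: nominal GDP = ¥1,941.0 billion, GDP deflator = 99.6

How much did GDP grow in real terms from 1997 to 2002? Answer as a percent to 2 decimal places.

Real GDP 1997 = 1147.7 / 1.000 = 1147.70.
Real GDP 2002 = 1941.0 / 0.996 = 1948.80.
Real growth = 1948.80 / 1147.70 − 1 = 0.6980.

69.80%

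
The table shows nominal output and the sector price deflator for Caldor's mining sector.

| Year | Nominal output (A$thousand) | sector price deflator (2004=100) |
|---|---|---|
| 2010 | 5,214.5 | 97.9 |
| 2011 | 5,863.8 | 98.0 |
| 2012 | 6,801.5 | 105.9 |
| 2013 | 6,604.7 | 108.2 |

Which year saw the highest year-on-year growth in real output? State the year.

2011: real = 5863.8/0.980 = 5983.47; growth vs 2010 (5326.35) = 12.34%.
2012: real = 6801.5/1.059 = 6422.57; growth vs 2011 (5983.47) = 7.34%.
2013: real = 6604.7/1.082 = 6104.16; growth vs 2012 (6422.57) = -4.96%.

2011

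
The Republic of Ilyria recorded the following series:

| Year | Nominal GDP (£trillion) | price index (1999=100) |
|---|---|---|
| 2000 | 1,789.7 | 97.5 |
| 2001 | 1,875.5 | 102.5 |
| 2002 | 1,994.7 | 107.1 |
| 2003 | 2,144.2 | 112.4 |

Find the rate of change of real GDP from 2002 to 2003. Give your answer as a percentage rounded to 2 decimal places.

2.43%

Real GDP 2002 = 1994.7/1.071 = 1862.46.
Real GDP 2003 = 2144.2/1.124 = 1907.65.
Change = 1907.65/1862.46 − 1 = 0.0243.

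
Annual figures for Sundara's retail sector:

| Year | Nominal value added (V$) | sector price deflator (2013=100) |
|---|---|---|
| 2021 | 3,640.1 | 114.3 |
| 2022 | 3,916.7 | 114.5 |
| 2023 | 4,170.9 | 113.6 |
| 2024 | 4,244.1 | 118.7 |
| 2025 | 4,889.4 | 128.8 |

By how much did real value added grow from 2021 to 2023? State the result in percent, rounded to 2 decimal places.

15.29%

Real value added 2021 = 3640.1/1.143 = 3184.69.
Real value added 2023 = 4170.9/1.136 = 3671.57.
Change = 3671.57/3184.69 − 1 = 0.1529.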